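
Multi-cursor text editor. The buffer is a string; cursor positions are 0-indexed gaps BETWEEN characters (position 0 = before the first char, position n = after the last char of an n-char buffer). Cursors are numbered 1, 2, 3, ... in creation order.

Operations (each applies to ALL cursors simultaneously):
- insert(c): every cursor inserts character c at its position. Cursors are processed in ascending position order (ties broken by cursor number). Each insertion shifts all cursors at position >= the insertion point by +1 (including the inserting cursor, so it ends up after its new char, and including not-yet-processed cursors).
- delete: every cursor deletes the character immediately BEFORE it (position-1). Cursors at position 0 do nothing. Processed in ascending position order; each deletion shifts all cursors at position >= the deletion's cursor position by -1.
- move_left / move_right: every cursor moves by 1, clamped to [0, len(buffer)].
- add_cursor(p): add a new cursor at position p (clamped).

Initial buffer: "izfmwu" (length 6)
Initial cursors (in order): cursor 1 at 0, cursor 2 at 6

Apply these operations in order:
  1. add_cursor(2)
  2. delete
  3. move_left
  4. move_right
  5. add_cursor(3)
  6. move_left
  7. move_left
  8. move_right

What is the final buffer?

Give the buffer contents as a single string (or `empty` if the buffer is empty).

Answer: ifmw

Derivation:
After op 1 (add_cursor(2)): buffer="izfmwu" (len 6), cursors c1@0 c3@2 c2@6, authorship ......
After op 2 (delete): buffer="ifmw" (len 4), cursors c1@0 c3@1 c2@4, authorship ....
After op 3 (move_left): buffer="ifmw" (len 4), cursors c1@0 c3@0 c2@3, authorship ....
After op 4 (move_right): buffer="ifmw" (len 4), cursors c1@1 c3@1 c2@4, authorship ....
After op 5 (add_cursor(3)): buffer="ifmw" (len 4), cursors c1@1 c3@1 c4@3 c2@4, authorship ....
After op 6 (move_left): buffer="ifmw" (len 4), cursors c1@0 c3@0 c4@2 c2@3, authorship ....
After op 7 (move_left): buffer="ifmw" (len 4), cursors c1@0 c3@0 c4@1 c2@2, authorship ....
After op 8 (move_right): buffer="ifmw" (len 4), cursors c1@1 c3@1 c4@2 c2@3, authorship ....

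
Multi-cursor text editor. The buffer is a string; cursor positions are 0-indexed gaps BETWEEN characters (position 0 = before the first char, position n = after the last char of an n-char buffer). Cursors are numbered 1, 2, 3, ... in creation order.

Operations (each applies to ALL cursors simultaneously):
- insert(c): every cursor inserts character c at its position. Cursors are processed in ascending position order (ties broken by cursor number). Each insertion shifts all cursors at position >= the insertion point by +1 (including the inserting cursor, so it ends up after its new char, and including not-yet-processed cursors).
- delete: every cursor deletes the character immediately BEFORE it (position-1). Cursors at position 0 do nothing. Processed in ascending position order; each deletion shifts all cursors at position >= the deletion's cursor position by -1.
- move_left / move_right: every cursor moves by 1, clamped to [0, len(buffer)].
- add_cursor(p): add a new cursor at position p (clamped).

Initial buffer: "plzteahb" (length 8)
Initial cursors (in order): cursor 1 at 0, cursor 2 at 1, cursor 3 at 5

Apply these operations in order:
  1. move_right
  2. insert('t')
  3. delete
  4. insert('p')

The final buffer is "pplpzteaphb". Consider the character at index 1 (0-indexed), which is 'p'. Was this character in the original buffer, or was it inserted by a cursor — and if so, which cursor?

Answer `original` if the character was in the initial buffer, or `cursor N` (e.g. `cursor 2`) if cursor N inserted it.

Answer: cursor 1

Derivation:
After op 1 (move_right): buffer="plzteahb" (len 8), cursors c1@1 c2@2 c3@6, authorship ........
After op 2 (insert('t')): buffer="ptltzteathb" (len 11), cursors c1@2 c2@4 c3@9, authorship .1.2....3..
After op 3 (delete): buffer="plzteahb" (len 8), cursors c1@1 c2@2 c3@6, authorship ........
After op 4 (insert('p')): buffer="pplpzteaphb" (len 11), cursors c1@2 c2@4 c3@9, authorship .1.2....3..
Authorship (.=original, N=cursor N): . 1 . 2 . . . . 3 . .
Index 1: author = 1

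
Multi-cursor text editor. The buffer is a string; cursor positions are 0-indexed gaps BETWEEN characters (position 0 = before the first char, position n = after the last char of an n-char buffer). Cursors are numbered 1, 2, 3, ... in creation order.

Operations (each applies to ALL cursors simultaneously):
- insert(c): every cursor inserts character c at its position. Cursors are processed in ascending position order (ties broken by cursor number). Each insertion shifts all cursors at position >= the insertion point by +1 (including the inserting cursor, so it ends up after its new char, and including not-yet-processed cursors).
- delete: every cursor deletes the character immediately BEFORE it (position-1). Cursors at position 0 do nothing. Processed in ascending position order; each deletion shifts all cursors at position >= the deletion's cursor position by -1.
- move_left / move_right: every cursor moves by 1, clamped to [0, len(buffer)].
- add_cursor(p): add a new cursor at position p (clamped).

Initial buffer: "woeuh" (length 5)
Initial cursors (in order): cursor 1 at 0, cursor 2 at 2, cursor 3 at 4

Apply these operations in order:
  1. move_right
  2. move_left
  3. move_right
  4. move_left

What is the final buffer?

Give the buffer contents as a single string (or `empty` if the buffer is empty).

Answer: woeuh

Derivation:
After op 1 (move_right): buffer="woeuh" (len 5), cursors c1@1 c2@3 c3@5, authorship .....
After op 2 (move_left): buffer="woeuh" (len 5), cursors c1@0 c2@2 c3@4, authorship .....
After op 3 (move_right): buffer="woeuh" (len 5), cursors c1@1 c2@3 c3@5, authorship .....
After op 4 (move_left): buffer="woeuh" (len 5), cursors c1@0 c2@2 c3@4, authorship .....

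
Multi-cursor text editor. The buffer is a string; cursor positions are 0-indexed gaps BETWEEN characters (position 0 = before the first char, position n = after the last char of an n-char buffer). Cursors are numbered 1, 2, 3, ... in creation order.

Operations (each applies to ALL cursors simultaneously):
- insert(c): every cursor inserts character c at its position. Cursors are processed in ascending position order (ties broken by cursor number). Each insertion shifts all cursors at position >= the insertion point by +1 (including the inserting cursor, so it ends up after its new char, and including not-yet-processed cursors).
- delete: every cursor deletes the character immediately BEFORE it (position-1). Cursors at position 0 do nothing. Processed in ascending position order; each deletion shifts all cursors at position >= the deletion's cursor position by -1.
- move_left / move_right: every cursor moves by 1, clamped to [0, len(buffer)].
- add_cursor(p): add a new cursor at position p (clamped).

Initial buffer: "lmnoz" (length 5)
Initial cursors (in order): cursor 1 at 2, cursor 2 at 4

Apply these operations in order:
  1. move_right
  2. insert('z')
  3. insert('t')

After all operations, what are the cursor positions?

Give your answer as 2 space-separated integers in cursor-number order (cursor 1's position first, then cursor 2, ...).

After op 1 (move_right): buffer="lmnoz" (len 5), cursors c1@3 c2@5, authorship .....
After op 2 (insert('z')): buffer="lmnzozz" (len 7), cursors c1@4 c2@7, authorship ...1..2
After op 3 (insert('t')): buffer="lmnztozzt" (len 9), cursors c1@5 c2@9, authorship ...11..22

Answer: 5 9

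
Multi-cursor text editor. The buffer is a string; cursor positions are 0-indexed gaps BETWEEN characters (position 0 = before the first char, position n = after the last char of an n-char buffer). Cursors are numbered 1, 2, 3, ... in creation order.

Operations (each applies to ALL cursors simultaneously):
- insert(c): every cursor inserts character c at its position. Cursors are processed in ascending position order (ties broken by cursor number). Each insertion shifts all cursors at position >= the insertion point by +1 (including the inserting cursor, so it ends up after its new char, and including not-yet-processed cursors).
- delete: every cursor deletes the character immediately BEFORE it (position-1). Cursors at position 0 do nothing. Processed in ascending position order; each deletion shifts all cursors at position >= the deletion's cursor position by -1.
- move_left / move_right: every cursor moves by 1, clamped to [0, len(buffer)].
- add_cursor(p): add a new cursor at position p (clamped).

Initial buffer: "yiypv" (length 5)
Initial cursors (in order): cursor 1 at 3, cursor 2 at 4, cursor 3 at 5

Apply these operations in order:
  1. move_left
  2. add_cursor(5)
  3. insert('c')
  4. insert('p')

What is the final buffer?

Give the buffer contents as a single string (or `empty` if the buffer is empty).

Answer: yicpycppcpvcp

Derivation:
After op 1 (move_left): buffer="yiypv" (len 5), cursors c1@2 c2@3 c3@4, authorship .....
After op 2 (add_cursor(5)): buffer="yiypv" (len 5), cursors c1@2 c2@3 c3@4 c4@5, authorship .....
After op 3 (insert('c')): buffer="yicycpcvc" (len 9), cursors c1@3 c2@5 c3@7 c4@9, authorship ..1.2.3.4
After op 4 (insert('p')): buffer="yicpycppcpvcp" (len 13), cursors c1@4 c2@7 c3@10 c4@13, authorship ..11.22.33.44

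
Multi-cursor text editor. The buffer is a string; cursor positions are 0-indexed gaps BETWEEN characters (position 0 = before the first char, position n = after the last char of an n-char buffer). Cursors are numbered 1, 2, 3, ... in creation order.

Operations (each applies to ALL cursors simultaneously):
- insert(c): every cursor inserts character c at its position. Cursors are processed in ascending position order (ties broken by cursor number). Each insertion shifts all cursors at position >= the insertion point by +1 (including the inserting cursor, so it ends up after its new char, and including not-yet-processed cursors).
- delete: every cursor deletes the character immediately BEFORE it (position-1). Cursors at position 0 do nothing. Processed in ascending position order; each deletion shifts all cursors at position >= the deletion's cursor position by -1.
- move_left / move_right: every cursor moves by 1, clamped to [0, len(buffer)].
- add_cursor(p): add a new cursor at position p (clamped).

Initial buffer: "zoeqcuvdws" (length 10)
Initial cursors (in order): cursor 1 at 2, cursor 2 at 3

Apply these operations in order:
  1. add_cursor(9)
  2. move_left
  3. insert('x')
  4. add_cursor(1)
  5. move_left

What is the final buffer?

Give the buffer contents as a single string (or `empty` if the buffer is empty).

Answer: zxoxeqcuvdxws

Derivation:
After op 1 (add_cursor(9)): buffer="zoeqcuvdws" (len 10), cursors c1@2 c2@3 c3@9, authorship ..........
After op 2 (move_left): buffer="zoeqcuvdws" (len 10), cursors c1@1 c2@2 c3@8, authorship ..........
After op 3 (insert('x')): buffer="zxoxeqcuvdxws" (len 13), cursors c1@2 c2@4 c3@11, authorship .1.2......3..
After op 4 (add_cursor(1)): buffer="zxoxeqcuvdxws" (len 13), cursors c4@1 c1@2 c2@4 c3@11, authorship .1.2......3..
After op 5 (move_left): buffer="zxoxeqcuvdxws" (len 13), cursors c4@0 c1@1 c2@3 c3@10, authorship .1.2......3..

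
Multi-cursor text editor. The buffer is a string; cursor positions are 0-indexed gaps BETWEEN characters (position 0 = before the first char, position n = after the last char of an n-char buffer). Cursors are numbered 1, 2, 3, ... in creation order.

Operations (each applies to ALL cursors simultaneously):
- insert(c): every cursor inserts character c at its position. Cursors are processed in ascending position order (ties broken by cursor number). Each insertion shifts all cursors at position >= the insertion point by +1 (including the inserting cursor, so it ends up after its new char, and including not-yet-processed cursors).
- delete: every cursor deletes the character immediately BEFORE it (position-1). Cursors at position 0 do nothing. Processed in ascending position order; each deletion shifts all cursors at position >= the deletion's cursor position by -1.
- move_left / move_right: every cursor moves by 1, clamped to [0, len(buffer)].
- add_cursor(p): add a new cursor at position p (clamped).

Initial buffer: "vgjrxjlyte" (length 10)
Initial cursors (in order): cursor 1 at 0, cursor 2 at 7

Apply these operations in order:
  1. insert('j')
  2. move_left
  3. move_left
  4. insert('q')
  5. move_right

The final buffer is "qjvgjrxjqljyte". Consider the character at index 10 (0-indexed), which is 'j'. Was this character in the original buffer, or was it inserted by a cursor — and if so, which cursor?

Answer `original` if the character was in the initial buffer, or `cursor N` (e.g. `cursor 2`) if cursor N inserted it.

After op 1 (insert('j')): buffer="jvgjrxjljyte" (len 12), cursors c1@1 c2@9, authorship 1.......2...
After op 2 (move_left): buffer="jvgjrxjljyte" (len 12), cursors c1@0 c2@8, authorship 1.......2...
After op 3 (move_left): buffer="jvgjrxjljyte" (len 12), cursors c1@0 c2@7, authorship 1.......2...
After op 4 (insert('q')): buffer="qjvgjrxjqljyte" (len 14), cursors c1@1 c2@9, authorship 11......2.2...
After op 5 (move_right): buffer="qjvgjrxjqljyte" (len 14), cursors c1@2 c2@10, authorship 11......2.2...
Authorship (.=original, N=cursor N): 1 1 . . . . . . 2 . 2 . . .
Index 10: author = 2

Answer: cursor 2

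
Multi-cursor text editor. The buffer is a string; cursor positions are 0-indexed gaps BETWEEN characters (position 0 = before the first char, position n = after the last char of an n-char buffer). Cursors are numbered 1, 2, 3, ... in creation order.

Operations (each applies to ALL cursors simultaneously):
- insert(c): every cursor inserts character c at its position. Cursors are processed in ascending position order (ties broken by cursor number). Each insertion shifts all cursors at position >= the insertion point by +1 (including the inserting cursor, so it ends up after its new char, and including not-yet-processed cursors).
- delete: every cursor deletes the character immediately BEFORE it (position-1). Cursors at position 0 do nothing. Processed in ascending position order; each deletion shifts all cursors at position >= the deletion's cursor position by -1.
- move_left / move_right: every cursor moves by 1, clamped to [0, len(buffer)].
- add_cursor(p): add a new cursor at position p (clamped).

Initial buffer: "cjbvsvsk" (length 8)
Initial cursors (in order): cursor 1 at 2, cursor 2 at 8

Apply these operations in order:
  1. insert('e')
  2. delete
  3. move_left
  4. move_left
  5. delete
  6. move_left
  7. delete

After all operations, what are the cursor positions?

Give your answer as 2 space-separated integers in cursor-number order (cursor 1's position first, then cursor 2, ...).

After op 1 (insert('e')): buffer="cjebvsvske" (len 10), cursors c1@3 c2@10, authorship ..1......2
After op 2 (delete): buffer="cjbvsvsk" (len 8), cursors c1@2 c2@8, authorship ........
After op 3 (move_left): buffer="cjbvsvsk" (len 8), cursors c1@1 c2@7, authorship ........
After op 4 (move_left): buffer="cjbvsvsk" (len 8), cursors c1@0 c2@6, authorship ........
After op 5 (delete): buffer="cjbvssk" (len 7), cursors c1@0 c2@5, authorship .......
After op 6 (move_left): buffer="cjbvssk" (len 7), cursors c1@0 c2@4, authorship .......
After op 7 (delete): buffer="cjbssk" (len 6), cursors c1@0 c2@3, authorship ......

Answer: 0 3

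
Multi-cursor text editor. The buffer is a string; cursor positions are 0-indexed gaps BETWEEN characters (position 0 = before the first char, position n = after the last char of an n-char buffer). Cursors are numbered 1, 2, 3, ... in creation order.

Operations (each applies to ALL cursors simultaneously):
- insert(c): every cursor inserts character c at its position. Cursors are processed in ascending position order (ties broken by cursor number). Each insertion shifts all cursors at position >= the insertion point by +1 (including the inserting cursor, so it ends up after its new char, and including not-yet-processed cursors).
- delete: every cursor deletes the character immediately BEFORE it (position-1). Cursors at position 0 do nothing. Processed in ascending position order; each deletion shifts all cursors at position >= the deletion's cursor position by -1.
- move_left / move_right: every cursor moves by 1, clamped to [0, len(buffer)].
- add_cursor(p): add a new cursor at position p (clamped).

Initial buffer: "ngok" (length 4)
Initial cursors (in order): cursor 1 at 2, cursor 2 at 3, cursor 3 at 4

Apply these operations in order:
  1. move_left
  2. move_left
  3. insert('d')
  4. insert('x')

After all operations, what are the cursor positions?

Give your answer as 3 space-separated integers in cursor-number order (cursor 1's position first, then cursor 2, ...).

Answer: 2 5 8

Derivation:
After op 1 (move_left): buffer="ngok" (len 4), cursors c1@1 c2@2 c3@3, authorship ....
After op 2 (move_left): buffer="ngok" (len 4), cursors c1@0 c2@1 c3@2, authorship ....
After op 3 (insert('d')): buffer="dndgdok" (len 7), cursors c1@1 c2@3 c3@5, authorship 1.2.3..
After op 4 (insert('x')): buffer="dxndxgdxok" (len 10), cursors c1@2 c2@5 c3@8, authorship 11.22.33..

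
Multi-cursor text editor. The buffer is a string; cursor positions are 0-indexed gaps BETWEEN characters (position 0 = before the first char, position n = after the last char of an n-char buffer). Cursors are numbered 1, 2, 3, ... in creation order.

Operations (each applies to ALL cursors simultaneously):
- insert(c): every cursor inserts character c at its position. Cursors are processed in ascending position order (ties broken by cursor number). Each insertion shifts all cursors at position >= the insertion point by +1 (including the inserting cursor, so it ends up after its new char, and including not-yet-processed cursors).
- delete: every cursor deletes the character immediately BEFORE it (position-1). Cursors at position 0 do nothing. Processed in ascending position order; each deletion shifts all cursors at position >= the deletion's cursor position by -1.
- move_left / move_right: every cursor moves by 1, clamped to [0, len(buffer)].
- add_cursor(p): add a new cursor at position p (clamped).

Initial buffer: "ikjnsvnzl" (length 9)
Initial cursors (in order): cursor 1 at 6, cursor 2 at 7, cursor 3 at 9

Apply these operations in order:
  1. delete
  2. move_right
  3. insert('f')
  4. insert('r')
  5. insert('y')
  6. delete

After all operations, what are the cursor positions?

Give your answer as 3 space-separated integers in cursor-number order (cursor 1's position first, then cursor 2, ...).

Answer: 12 12 12

Derivation:
After op 1 (delete): buffer="ikjnsz" (len 6), cursors c1@5 c2@5 c3@6, authorship ......
After op 2 (move_right): buffer="ikjnsz" (len 6), cursors c1@6 c2@6 c3@6, authorship ......
After op 3 (insert('f')): buffer="ikjnszfff" (len 9), cursors c1@9 c2@9 c3@9, authorship ......123
After op 4 (insert('r')): buffer="ikjnszfffrrr" (len 12), cursors c1@12 c2@12 c3@12, authorship ......123123
After op 5 (insert('y')): buffer="ikjnszfffrrryyy" (len 15), cursors c1@15 c2@15 c3@15, authorship ......123123123
After op 6 (delete): buffer="ikjnszfffrrr" (len 12), cursors c1@12 c2@12 c3@12, authorship ......123123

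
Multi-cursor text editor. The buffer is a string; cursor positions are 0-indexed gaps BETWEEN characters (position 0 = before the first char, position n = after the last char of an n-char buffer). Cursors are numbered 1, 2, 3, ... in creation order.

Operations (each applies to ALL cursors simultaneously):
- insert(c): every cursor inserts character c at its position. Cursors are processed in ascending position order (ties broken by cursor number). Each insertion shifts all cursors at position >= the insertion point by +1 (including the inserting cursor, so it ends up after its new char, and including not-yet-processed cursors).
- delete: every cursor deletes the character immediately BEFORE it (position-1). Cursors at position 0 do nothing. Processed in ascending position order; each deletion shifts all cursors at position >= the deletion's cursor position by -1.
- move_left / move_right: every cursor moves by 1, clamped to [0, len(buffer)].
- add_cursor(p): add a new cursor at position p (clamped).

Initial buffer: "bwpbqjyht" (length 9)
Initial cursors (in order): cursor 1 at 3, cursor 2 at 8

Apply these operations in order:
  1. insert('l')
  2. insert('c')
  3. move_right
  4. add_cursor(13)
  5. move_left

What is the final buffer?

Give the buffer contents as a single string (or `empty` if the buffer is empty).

After op 1 (insert('l')): buffer="bwplbqjyhlt" (len 11), cursors c1@4 c2@10, authorship ...1.....2.
After op 2 (insert('c')): buffer="bwplcbqjyhlct" (len 13), cursors c1@5 c2@12, authorship ...11.....22.
After op 3 (move_right): buffer="bwplcbqjyhlct" (len 13), cursors c1@6 c2@13, authorship ...11.....22.
After op 4 (add_cursor(13)): buffer="bwplcbqjyhlct" (len 13), cursors c1@6 c2@13 c3@13, authorship ...11.....22.
After op 5 (move_left): buffer="bwplcbqjyhlct" (len 13), cursors c1@5 c2@12 c3@12, authorship ...11.....22.

Answer: bwplcbqjyhlct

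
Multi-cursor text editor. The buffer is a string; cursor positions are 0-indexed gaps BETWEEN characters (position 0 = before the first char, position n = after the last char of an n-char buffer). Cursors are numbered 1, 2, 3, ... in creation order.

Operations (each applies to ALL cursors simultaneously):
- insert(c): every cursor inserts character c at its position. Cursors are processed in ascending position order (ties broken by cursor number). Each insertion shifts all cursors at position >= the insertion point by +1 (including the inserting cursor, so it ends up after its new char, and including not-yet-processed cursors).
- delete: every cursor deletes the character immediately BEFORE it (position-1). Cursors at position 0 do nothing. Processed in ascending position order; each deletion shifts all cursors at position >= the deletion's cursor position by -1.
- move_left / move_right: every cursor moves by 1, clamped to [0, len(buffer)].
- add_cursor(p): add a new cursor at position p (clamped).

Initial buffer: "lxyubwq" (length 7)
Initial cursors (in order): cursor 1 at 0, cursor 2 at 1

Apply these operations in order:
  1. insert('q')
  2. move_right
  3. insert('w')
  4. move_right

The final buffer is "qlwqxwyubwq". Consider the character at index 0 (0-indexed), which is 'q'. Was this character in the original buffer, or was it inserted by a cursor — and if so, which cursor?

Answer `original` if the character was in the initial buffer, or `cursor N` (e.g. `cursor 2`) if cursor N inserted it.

After op 1 (insert('q')): buffer="qlqxyubwq" (len 9), cursors c1@1 c2@3, authorship 1.2......
After op 2 (move_right): buffer="qlqxyubwq" (len 9), cursors c1@2 c2@4, authorship 1.2......
After op 3 (insert('w')): buffer="qlwqxwyubwq" (len 11), cursors c1@3 c2@6, authorship 1.12.2.....
After op 4 (move_right): buffer="qlwqxwyubwq" (len 11), cursors c1@4 c2@7, authorship 1.12.2.....
Authorship (.=original, N=cursor N): 1 . 1 2 . 2 . . . . .
Index 0: author = 1

Answer: cursor 1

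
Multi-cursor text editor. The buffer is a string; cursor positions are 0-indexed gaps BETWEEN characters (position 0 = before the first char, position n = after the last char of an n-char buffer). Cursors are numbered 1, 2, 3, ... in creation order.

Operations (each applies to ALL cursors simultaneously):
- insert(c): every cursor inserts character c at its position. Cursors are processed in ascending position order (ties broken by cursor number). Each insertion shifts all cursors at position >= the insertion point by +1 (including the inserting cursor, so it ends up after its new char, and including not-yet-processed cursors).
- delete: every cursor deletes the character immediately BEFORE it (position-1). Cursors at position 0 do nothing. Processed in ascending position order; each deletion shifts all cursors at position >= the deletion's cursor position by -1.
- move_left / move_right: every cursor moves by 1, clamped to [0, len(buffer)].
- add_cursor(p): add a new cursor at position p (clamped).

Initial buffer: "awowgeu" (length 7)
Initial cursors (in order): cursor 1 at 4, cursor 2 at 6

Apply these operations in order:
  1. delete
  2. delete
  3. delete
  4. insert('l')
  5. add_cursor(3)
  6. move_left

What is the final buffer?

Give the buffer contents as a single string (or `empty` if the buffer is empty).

After op 1 (delete): buffer="awogu" (len 5), cursors c1@3 c2@4, authorship .....
After op 2 (delete): buffer="awu" (len 3), cursors c1@2 c2@2, authorship ...
After op 3 (delete): buffer="u" (len 1), cursors c1@0 c2@0, authorship .
After op 4 (insert('l')): buffer="llu" (len 3), cursors c1@2 c2@2, authorship 12.
After op 5 (add_cursor(3)): buffer="llu" (len 3), cursors c1@2 c2@2 c3@3, authorship 12.
After op 6 (move_left): buffer="llu" (len 3), cursors c1@1 c2@1 c3@2, authorship 12.

Answer: llu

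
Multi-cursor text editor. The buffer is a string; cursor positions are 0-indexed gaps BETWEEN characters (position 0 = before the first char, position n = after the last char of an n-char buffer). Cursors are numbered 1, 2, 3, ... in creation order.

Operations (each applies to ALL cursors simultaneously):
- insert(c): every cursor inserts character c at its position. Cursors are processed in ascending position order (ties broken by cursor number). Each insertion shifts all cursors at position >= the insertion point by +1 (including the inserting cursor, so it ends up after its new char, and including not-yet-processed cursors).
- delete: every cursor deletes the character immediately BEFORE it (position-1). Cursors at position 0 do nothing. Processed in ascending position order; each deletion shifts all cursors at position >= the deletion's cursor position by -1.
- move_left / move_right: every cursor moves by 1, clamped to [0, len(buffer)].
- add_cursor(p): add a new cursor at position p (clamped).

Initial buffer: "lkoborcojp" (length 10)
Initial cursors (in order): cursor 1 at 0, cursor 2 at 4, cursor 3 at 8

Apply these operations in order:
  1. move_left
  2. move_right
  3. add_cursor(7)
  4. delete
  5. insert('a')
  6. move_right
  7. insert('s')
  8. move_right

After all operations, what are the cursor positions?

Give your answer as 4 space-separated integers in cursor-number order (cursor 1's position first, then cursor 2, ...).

After op 1 (move_left): buffer="lkoborcojp" (len 10), cursors c1@0 c2@3 c3@7, authorship ..........
After op 2 (move_right): buffer="lkoborcojp" (len 10), cursors c1@1 c2@4 c3@8, authorship ..........
After op 3 (add_cursor(7)): buffer="lkoborcojp" (len 10), cursors c1@1 c2@4 c4@7 c3@8, authorship ..........
After op 4 (delete): buffer="koorjp" (len 6), cursors c1@0 c2@2 c3@4 c4@4, authorship ......
After op 5 (insert('a')): buffer="akoaoraajp" (len 10), cursors c1@1 c2@4 c3@8 c4@8, authorship 1..2..34..
After op 6 (move_right): buffer="akoaoraajp" (len 10), cursors c1@2 c2@5 c3@9 c4@9, authorship 1..2..34..
After op 7 (insert('s')): buffer="aksoaosraajssp" (len 14), cursors c1@3 c2@7 c3@13 c4@13, authorship 1.1.2.2.34.34.
After op 8 (move_right): buffer="aksoaosraajssp" (len 14), cursors c1@4 c2@8 c3@14 c4@14, authorship 1.1.2.2.34.34.

Answer: 4 8 14 14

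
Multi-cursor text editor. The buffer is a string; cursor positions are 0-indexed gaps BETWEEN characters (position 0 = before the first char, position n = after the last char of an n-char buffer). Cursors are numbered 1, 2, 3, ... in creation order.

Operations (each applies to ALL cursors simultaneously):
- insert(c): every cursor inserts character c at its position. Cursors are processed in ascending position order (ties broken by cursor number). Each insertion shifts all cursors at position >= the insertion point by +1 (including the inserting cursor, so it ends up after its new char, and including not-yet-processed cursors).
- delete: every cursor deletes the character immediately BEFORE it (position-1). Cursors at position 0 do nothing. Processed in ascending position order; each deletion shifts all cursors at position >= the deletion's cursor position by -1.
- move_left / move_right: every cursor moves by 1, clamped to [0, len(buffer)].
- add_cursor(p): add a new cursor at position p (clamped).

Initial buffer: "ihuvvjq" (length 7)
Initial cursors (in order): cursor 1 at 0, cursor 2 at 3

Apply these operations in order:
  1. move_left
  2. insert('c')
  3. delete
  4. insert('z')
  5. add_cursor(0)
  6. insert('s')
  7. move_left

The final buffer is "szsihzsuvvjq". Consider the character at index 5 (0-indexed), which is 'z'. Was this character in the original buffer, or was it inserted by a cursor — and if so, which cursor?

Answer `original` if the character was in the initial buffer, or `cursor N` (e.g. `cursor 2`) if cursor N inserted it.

After op 1 (move_left): buffer="ihuvvjq" (len 7), cursors c1@0 c2@2, authorship .......
After op 2 (insert('c')): buffer="cihcuvvjq" (len 9), cursors c1@1 c2@4, authorship 1..2.....
After op 3 (delete): buffer="ihuvvjq" (len 7), cursors c1@0 c2@2, authorship .......
After op 4 (insert('z')): buffer="zihzuvvjq" (len 9), cursors c1@1 c2@4, authorship 1..2.....
After op 5 (add_cursor(0)): buffer="zihzuvvjq" (len 9), cursors c3@0 c1@1 c2@4, authorship 1..2.....
After op 6 (insert('s')): buffer="szsihzsuvvjq" (len 12), cursors c3@1 c1@3 c2@7, authorship 311..22.....
After op 7 (move_left): buffer="szsihzsuvvjq" (len 12), cursors c3@0 c1@2 c2@6, authorship 311..22.....
Authorship (.=original, N=cursor N): 3 1 1 . . 2 2 . . . . .
Index 5: author = 2

Answer: cursor 2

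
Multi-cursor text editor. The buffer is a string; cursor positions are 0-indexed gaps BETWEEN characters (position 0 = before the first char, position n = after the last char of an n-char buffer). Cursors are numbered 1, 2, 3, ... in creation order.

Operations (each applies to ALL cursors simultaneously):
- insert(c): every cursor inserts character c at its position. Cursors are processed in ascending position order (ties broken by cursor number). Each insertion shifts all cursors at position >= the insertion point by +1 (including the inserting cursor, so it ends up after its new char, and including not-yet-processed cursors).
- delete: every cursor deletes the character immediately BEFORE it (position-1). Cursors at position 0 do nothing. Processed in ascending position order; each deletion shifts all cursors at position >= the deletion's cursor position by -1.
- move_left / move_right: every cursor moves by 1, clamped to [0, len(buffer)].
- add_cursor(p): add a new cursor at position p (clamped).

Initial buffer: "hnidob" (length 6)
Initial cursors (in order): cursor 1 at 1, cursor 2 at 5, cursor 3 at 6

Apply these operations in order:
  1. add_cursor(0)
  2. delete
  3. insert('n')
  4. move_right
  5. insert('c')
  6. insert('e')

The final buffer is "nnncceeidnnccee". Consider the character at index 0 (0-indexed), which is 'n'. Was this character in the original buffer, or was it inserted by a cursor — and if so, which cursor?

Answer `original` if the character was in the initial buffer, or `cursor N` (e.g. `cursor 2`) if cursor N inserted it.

Answer: cursor 1

Derivation:
After op 1 (add_cursor(0)): buffer="hnidob" (len 6), cursors c4@0 c1@1 c2@5 c3@6, authorship ......
After op 2 (delete): buffer="nid" (len 3), cursors c1@0 c4@0 c2@3 c3@3, authorship ...
After op 3 (insert('n')): buffer="nnnidnn" (len 7), cursors c1@2 c4@2 c2@7 c3@7, authorship 14...23
After op 4 (move_right): buffer="nnnidnn" (len 7), cursors c1@3 c4@3 c2@7 c3@7, authorship 14...23
After op 5 (insert('c')): buffer="nnnccidnncc" (len 11), cursors c1@5 c4@5 c2@11 c3@11, authorship 14.14..2323
After op 6 (insert('e')): buffer="nnncceeidnnccee" (len 15), cursors c1@7 c4@7 c2@15 c3@15, authorship 14.1414..232323
Authorship (.=original, N=cursor N): 1 4 . 1 4 1 4 . . 2 3 2 3 2 3
Index 0: author = 1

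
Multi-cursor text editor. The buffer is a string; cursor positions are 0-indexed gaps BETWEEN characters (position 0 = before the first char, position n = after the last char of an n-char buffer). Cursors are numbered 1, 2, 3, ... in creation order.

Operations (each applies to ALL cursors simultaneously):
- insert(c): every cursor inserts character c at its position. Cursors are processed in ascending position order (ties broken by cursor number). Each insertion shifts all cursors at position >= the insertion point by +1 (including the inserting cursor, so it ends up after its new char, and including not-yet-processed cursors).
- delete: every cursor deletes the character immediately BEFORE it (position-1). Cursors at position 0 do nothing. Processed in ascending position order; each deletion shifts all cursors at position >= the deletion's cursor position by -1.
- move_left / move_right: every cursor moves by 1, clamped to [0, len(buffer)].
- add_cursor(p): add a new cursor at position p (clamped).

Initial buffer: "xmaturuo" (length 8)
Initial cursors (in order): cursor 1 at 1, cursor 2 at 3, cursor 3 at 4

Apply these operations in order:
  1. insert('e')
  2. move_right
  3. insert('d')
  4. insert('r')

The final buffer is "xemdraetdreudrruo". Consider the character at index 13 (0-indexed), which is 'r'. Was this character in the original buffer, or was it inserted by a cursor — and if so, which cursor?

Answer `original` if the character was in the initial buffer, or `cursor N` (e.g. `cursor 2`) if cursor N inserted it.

Answer: cursor 3

Derivation:
After op 1 (insert('e')): buffer="xemaeteuruo" (len 11), cursors c1@2 c2@5 c3@7, authorship .1..2.3....
After op 2 (move_right): buffer="xemaeteuruo" (len 11), cursors c1@3 c2@6 c3@8, authorship .1..2.3....
After op 3 (insert('d')): buffer="xemdaetdeudruo" (len 14), cursors c1@4 c2@8 c3@11, authorship .1.1.2.23.3...
After op 4 (insert('r')): buffer="xemdraetdreudrruo" (len 17), cursors c1@5 c2@10 c3@14, authorship .1.11.2.223.33...
Authorship (.=original, N=cursor N): . 1 . 1 1 . 2 . 2 2 3 . 3 3 . . .
Index 13: author = 3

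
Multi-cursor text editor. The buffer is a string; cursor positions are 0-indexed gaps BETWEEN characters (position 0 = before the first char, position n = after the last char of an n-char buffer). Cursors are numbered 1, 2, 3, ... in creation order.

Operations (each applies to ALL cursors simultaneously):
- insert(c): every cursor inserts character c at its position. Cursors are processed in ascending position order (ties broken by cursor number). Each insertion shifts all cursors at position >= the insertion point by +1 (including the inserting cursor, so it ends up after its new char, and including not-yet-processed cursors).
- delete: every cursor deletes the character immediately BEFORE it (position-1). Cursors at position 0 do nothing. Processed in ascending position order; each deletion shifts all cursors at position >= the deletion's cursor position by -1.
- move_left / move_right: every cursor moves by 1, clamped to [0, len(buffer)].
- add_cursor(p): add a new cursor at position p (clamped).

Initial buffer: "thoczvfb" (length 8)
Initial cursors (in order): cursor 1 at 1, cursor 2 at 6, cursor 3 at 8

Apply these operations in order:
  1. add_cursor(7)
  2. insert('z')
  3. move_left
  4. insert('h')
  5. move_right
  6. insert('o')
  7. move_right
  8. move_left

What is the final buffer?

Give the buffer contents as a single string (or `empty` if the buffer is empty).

After op 1 (add_cursor(7)): buffer="thoczvfb" (len 8), cursors c1@1 c2@6 c4@7 c3@8, authorship ........
After op 2 (insert('z')): buffer="tzhoczvzfzbz" (len 12), cursors c1@2 c2@8 c4@10 c3@12, authorship .1.....2.4.3
After op 3 (move_left): buffer="tzhoczvzfzbz" (len 12), cursors c1@1 c2@7 c4@9 c3@11, authorship .1.....2.4.3
After op 4 (insert('h')): buffer="thzhoczvhzfhzbhz" (len 16), cursors c1@2 c2@9 c4@12 c3@15, authorship .11.....22.44.33
After op 5 (move_right): buffer="thzhoczvhzfhzbhz" (len 16), cursors c1@3 c2@10 c4@13 c3@16, authorship .11.....22.44.33
After op 6 (insert('o')): buffer="thzohoczvhzofhzobhzo" (len 20), cursors c1@4 c2@12 c4@16 c3@20, authorship .111.....222.444.333
After op 7 (move_right): buffer="thzohoczvhzofhzobhzo" (len 20), cursors c1@5 c2@13 c4@17 c3@20, authorship .111.....222.444.333
After op 8 (move_left): buffer="thzohoczvhzofhzobhzo" (len 20), cursors c1@4 c2@12 c4@16 c3@19, authorship .111.....222.444.333

Answer: thzohoczvhzofhzobhzo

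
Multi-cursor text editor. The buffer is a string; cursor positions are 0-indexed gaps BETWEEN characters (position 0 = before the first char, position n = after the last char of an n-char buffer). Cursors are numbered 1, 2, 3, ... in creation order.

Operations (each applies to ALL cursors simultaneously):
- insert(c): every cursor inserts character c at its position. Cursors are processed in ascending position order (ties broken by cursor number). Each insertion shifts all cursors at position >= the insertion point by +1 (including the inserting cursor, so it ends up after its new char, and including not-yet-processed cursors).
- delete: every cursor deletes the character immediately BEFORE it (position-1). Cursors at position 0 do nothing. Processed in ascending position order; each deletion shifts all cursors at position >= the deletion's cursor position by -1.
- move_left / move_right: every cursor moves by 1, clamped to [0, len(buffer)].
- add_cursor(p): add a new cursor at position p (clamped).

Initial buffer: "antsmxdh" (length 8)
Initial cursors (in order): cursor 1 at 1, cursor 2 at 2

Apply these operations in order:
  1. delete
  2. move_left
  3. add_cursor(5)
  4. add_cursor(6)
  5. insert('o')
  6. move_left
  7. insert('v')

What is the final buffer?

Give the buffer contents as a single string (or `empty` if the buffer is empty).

Answer: ovvotsmxdvohvo

Derivation:
After op 1 (delete): buffer="tsmxdh" (len 6), cursors c1@0 c2@0, authorship ......
After op 2 (move_left): buffer="tsmxdh" (len 6), cursors c1@0 c2@0, authorship ......
After op 3 (add_cursor(5)): buffer="tsmxdh" (len 6), cursors c1@0 c2@0 c3@5, authorship ......
After op 4 (add_cursor(6)): buffer="tsmxdh" (len 6), cursors c1@0 c2@0 c3@5 c4@6, authorship ......
After op 5 (insert('o')): buffer="ootsmxdoho" (len 10), cursors c1@2 c2@2 c3@8 c4@10, authorship 12.....3.4
After op 6 (move_left): buffer="ootsmxdoho" (len 10), cursors c1@1 c2@1 c3@7 c4@9, authorship 12.....3.4
After op 7 (insert('v')): buffer="ovvotsmxdvohvo" (len 14), cursors c1@3 c2@3 c3@10 c4@13, authorship 1122.....33.44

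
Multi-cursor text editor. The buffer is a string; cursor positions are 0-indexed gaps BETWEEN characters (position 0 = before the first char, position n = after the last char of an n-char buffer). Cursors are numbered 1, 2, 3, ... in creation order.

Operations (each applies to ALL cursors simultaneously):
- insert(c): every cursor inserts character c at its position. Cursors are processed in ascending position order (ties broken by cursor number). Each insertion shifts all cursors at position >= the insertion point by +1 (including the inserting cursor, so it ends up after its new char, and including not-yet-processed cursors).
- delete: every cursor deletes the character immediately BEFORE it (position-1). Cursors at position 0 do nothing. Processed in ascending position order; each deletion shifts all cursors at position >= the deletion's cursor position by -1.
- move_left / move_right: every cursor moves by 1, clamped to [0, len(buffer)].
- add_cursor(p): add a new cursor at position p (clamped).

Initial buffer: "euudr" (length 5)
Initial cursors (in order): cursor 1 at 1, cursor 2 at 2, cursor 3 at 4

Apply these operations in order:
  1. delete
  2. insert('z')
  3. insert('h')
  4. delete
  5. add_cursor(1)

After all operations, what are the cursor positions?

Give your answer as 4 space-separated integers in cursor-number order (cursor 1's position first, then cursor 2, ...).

Answer: 2 2 4 1

Derivation:
After op 1 (delete): buffer="ur" (len 2), cursors c1@0 c2@0 c3@1, authorship ..
After op 2 (insert('z')): buffer="zzuzr" (len 5), cursors c1@2 c2@2 c3@4, authorship 12.3.
After op 3 (insert('h')): buffer="zzhhuzhr" (len 8), cursors c1@4 c2@4 c3@7, authorship 1212.33.
After op 4 (delete): buffer="zzuzr" (len 5), cursors c1@2 c2@2 c3@4, authorship 12.3.
After op 5 (add_cursor(1)): buffer="zzuzr" (len 5), cursors c4@1 c1@2 c2@2 c3@4, authorship 12.3.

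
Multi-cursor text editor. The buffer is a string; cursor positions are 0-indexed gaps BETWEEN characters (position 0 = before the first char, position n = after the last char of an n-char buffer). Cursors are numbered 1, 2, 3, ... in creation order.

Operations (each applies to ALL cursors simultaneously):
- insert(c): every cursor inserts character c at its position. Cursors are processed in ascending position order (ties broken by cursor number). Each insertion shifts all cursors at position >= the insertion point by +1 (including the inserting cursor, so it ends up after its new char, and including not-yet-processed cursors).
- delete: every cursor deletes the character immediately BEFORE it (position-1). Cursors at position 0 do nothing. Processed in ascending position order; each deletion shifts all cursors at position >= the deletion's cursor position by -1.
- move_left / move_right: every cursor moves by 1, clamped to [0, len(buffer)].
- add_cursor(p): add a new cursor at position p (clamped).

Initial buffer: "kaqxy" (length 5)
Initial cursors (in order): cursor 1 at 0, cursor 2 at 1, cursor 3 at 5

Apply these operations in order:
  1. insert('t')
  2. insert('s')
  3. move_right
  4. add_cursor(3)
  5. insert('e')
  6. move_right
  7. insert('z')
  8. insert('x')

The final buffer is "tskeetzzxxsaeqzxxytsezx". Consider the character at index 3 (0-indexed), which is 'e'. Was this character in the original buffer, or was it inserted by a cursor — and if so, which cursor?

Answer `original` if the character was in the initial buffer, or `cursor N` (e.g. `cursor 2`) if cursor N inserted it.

Answer: cursor 1

Derivation:
After op 1 (insert('t')): buffer="tktaqxyt" (len 8), cursors c1@1 c2@3 c3@8, authorship 1.2....3
After op 2 (insert('s')): buffer="tsktsaqxyts" (len 11), cursors c1@2 c2@5 c3@11, authorship 11.22....33
After op 3 (move_right): buffer="tsktsaqxyts" (len 11), cursors c1@3 c2@6 c3@11, authorship 11.22....33
After op 4 (add_cursor(3)): buffer="tsktsaqxyts" (len 11), cursors c1@3 c4@3 c2@6 c3@11, authorship 11.22....33
After op 5 (insert('e')): buffer="tskeetsaeqxytse" (len 15), cursors c1@5 c4@5 c2@9 c3@15, authorship 11.1422.2...333
After op 6 (move_right): buffer="tskeetsaeqxytse" (len 15), cursors c1@6 c4@6 c2@10 c3@15, authorship 11.1422.2...333
After op 7 (insert('z')): buffer="tskeetzzsaeqzxytsez" (len 19), cursors c1@8 c4@8 c2@13 c3@19, authorship 11.142142.2.2..3333
After op 8 (insert('x')): buffer="tskeetzzxxsaeqzxxytsezx" (len 23), cursors c1@10 c4@10 c2@16 c3@23, authorship 11.14214142.2.22..33333
Authorship (.=original, N=cursor N): 1 1 . 1 4 2 1 4 1 4 2 . 2 . 2 2 . . 3 3 3 3 3
Index 3: author = 1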